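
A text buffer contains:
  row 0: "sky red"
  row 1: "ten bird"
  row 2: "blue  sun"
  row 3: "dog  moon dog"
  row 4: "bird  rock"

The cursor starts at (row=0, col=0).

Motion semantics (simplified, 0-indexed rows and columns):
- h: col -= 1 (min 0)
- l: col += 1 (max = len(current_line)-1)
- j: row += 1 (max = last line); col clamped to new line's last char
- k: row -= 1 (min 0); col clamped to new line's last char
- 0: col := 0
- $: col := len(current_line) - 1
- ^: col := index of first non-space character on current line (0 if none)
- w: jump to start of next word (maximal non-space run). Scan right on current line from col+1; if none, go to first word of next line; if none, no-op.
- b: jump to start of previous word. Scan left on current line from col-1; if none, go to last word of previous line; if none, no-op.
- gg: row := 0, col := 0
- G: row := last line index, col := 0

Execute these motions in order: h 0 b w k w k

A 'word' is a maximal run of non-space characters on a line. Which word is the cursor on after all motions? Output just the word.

After 1 (h): row=0 col=0 char='s'
After 2 (0): row=0 col=0 char='s'
After 3 (b): row=0 col=0 char='s'
After 4 (w): row=0 col=4 char='r'
After 5 (k): row=0 col=4 char='r'
After 6 (w): row=1 col=0 char='t'
After 7 (k): row=0 col=0 char='s'

Answer: sky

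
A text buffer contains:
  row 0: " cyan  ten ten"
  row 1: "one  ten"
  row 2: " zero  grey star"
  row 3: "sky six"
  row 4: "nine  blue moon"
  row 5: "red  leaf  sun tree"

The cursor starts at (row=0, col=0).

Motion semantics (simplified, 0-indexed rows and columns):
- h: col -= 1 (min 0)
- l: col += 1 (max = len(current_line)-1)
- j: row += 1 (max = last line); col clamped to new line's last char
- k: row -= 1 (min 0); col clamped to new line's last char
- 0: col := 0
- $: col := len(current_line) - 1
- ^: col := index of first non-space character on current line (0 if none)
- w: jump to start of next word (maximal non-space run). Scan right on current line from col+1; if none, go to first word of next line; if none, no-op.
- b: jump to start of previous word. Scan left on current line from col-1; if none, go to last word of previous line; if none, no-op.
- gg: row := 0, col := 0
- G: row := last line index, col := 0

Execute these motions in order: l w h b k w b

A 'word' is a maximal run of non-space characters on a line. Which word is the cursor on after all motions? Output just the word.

After 1 (l): row=0 col=1 char='c'
After 2 (w): row=0 col=7 char='t'
After 3 (h): row=0 col=6 char='_'
After 4 (b): row=0 col=1 char='c'
After 5 (k): row=0 col=1 char='c'
After 6 (w): row=0 col=7 char='t'
After 7 (b): row=0 col=1 char='c'

Answer: cyan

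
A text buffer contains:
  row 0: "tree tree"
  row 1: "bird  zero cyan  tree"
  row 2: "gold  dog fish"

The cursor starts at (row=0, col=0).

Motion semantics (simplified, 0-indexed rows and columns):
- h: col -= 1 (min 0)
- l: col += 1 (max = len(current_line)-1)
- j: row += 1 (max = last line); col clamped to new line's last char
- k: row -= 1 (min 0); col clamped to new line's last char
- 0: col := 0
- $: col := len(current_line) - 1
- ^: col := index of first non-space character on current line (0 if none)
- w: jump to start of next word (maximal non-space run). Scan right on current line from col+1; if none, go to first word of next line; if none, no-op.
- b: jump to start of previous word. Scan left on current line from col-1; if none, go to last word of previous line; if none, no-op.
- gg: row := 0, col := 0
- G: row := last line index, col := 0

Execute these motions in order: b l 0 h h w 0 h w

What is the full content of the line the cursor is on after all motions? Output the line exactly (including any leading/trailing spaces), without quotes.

After 1 (b): row=0 col=0 char='t'
After 2 (l): row=0 col=1 char='r'
After 3 (0): row=0 col=0 char='t'
After 4 (h): row=0 col=0 char='t'
After 5 (h): row=0 col=0 char='t'
After 6 (w): row=0 col=5 char='t'
After 7 (0): row=0 col=0 char='t'
After 8 (h): row=0 col=0 char='t'
After 9 (w): row=0 col=5 char='t'

Answer: tree tree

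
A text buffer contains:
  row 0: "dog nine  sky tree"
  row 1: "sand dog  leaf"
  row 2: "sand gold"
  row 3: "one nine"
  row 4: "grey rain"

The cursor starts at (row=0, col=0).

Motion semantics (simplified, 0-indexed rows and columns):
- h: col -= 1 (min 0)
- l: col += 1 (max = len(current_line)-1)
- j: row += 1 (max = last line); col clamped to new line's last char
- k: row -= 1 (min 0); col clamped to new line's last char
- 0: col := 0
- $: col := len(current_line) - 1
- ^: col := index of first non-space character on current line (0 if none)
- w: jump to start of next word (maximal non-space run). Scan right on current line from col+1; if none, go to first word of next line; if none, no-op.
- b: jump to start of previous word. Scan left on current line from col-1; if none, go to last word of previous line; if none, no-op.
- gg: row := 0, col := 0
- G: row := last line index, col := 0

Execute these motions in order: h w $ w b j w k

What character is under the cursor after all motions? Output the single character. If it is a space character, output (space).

Answer: s

Derivation:
After 1 (h): row=0 col=0 char='d'
After 2 (w): row=0 col=4 char='n'
After 3 ($): row=0 col=17 char='e'
After 4 (w): row=1 col=0 char='s'
After 5 (b): row=0 col=14 char='t'
After 6 (j): row=1 col=13 char='f'
After 7 (w): row=2 col=0 char='s'
After 8 (k): row=1 col=0 char='s'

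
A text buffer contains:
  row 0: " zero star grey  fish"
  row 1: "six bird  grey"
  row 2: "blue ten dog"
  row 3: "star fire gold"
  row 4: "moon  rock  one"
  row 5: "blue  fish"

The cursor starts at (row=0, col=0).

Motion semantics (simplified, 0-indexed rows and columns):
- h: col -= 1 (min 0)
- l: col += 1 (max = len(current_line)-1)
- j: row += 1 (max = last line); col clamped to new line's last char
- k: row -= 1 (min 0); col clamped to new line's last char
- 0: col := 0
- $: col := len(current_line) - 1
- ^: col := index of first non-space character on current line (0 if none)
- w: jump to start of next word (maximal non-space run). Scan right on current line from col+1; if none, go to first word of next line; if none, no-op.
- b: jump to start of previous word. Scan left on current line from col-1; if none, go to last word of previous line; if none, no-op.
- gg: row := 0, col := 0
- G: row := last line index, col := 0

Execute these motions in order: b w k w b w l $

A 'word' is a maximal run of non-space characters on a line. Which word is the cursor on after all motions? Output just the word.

After 1 (b): row=0 col=0 char='_'
After 2 (w): row=0 col=1 char='z'
After 3 (k): row=0 col=1 char='z'
After 4 (w): row=0 col=6 char='s'
After 5 (b): row=0 col=1 char='z'
After 6 (w): row=0 col=6 char='s'
After 7 (l): row=0 col=7 char='t'
After 8 ($): row=0 col=20 char='h'

Answer: fish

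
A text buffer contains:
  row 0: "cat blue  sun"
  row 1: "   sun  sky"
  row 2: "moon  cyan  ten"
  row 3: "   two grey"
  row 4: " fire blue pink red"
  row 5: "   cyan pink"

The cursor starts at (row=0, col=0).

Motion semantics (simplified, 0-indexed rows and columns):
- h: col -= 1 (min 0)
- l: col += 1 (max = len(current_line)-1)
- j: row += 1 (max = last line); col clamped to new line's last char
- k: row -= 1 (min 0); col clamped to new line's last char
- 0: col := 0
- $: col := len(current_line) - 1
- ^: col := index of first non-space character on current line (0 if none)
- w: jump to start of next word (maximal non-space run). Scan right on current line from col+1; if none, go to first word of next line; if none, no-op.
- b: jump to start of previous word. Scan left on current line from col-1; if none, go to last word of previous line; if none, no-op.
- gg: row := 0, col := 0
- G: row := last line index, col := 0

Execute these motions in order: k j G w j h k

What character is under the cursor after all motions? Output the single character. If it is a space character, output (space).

Answer: i

Derivation:
After 1 (k): row=0 col=0 char='c'
After 2 (j): row=1 col=0 char='_'
After 3 (G): row=5 col=0 char='_'
After 4 (w): row=5 col=3 char='c'
After 5 (j): row=5 col=3 char='c'
After 6 (h): row=5 col=2 char='_'
After 7 (k): row=4 col=2 char='i'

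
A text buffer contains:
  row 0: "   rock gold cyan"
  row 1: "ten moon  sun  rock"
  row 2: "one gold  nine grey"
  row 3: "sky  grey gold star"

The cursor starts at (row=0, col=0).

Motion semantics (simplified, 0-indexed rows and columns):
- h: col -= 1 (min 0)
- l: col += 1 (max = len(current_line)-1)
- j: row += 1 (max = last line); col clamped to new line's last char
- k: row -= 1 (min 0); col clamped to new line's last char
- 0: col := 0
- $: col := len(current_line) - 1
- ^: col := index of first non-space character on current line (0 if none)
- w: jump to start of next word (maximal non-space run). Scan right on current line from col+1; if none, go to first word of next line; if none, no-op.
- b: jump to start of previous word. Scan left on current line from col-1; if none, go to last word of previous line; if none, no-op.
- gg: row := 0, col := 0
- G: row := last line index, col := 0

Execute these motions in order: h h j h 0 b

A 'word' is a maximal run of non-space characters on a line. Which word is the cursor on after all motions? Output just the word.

After 1 (h): row=0 col=0 char='_'
After 2 (h): row=0 col=0 char='_'
After 3 (j): row=1 col=0 char='t'
After 4 (h): row=1 col=0 char='t'
After 5 (0): row=1 col=0 char='t'
After 6 (b): row=0 col=13 char='c'

Answer: cyan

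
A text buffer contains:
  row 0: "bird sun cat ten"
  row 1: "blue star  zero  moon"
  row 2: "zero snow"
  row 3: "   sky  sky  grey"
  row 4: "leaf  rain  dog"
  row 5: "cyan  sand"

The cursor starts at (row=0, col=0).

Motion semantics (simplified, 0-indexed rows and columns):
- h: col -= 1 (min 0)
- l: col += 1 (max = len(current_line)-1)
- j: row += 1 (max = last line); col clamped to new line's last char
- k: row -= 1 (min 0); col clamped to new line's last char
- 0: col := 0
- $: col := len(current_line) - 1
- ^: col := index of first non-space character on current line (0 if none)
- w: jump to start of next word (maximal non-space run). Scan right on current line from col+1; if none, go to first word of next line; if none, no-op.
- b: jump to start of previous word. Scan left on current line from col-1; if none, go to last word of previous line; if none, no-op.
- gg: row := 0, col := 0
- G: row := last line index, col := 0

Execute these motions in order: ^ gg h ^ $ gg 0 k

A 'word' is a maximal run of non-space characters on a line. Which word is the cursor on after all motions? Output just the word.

Answer: bird

Derivation:
After 1 (^): row=0 col=0 char='b'
After 2 (gg): row=0 col=0 char='b'
After 3 (h): row=0 col=0 char='b'
After 4 (^): row=0 col=0 char='b'
After 5 ($): row=0 col=15 char='n'
After 6 (gg): row=0 col=0 char='b'
After 7 (0): row=0 col=0 char='b'
After 8 (k): row=0 col=0 char='b'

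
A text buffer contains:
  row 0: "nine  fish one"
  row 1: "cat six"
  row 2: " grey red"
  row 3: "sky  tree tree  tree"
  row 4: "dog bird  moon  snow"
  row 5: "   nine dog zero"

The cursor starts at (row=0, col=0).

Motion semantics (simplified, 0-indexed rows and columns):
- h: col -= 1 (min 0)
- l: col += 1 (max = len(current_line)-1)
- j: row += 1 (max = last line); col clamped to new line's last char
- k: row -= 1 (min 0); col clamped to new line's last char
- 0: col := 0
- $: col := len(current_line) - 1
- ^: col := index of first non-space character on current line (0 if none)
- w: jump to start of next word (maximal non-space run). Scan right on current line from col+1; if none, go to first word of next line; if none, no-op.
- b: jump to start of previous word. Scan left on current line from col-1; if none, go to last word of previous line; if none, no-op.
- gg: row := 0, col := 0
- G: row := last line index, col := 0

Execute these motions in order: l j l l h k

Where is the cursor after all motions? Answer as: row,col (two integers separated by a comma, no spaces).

After 1 (l): row=0 col=1 char='i'
After 2 (j): row=1 col=1 char='a'
After 3 (l): row=1 col=2 char='t'
After 4 (l): row=1 col=3 char='_'
After 5 (h): row=1 col=2 char='t'
After 6 (k): row=0 col=2 char='n'

Answer: 0,2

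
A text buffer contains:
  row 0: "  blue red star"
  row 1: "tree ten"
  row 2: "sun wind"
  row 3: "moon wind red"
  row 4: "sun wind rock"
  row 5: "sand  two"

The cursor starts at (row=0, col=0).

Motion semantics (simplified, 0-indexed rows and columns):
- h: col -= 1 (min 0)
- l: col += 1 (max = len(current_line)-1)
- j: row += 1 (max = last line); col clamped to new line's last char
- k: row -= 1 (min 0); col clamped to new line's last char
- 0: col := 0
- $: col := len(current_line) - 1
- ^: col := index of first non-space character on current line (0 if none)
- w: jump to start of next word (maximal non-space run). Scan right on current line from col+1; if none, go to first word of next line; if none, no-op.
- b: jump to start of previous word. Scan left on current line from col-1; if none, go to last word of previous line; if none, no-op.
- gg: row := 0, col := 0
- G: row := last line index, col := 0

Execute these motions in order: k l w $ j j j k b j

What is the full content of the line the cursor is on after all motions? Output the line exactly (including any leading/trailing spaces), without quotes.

Answer: moon wind red

Derivation:
After 1 (k): row=0 col=0 char='_'
After 2 (l): row=0 col=1 char='_'
After 3 (w): row=0 col=2 char='b'
After 4 ($): row=0 col=14 char='r'
After 5 (j): row=1 col=7 char='n'
After 6 (j): row=2 col=7 char='d'
After 7 (j): row=3 col=7 char='n'
After 8 (k): row=2 col=7 char='d'
After 9 (b): row=2 col=4 char='w'
After 10 (j): row=3 col=4 char='_'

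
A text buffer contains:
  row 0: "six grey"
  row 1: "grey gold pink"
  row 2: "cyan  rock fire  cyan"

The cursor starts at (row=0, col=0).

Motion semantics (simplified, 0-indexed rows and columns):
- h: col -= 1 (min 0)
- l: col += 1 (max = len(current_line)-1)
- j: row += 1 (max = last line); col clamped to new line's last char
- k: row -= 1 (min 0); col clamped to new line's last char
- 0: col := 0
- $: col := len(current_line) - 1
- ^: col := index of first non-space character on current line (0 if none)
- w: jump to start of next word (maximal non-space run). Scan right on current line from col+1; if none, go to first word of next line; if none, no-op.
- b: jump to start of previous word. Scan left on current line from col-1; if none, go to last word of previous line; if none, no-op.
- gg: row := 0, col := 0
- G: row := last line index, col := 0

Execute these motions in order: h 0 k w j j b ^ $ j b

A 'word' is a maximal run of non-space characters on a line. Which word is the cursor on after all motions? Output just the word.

After 1 (h): row=0 col=0 char='s'
After 2 (0): row=0 col=0 char='s'
After 3 (k): row=0 col=0 char='s'
After 4 (w): row=0 col=4 char='g'
After 5 (j): row=1 col=4 char='_'
After 6 (j): row=2 col=4 char='_'
After 7 (b): row=2 col=0 char='c'
After 8 (^): row=2 col=0 char='c'
After 9 ($): row=2 col=20 char='n'
After 10 (j): row=2 col=20 char='n'
After 11 (b): row=2 col=17 char='c'

Answer: cyan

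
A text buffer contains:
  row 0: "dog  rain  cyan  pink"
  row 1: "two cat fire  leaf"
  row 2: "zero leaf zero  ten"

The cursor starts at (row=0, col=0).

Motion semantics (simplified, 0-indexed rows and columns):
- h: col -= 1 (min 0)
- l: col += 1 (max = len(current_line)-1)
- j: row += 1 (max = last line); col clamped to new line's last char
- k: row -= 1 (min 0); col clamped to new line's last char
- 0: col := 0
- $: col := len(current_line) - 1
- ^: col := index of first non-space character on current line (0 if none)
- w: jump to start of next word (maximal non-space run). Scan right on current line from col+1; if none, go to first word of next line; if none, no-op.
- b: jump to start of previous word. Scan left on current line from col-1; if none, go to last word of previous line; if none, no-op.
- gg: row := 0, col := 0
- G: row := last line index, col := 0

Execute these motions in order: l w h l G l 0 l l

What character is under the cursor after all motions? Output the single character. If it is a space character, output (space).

Answer: r

Derivation:
After 1 (l): row=0 col=1 char='o'
After 2 (w): row=0 col=5 char='r'
After 3 (h): row=0 col=4 char='_'
After 4 (l): row=0 col=5 char='r'
After 5 (G): row=2 col=0 char='z'
After 6 (l): row=2 col=1 char='e'
After 7 (0): row=2 col=0 char='z'
After 8 (l): row=2 col=1 char='e'
After 9 (l): row=2 col=2 char='r'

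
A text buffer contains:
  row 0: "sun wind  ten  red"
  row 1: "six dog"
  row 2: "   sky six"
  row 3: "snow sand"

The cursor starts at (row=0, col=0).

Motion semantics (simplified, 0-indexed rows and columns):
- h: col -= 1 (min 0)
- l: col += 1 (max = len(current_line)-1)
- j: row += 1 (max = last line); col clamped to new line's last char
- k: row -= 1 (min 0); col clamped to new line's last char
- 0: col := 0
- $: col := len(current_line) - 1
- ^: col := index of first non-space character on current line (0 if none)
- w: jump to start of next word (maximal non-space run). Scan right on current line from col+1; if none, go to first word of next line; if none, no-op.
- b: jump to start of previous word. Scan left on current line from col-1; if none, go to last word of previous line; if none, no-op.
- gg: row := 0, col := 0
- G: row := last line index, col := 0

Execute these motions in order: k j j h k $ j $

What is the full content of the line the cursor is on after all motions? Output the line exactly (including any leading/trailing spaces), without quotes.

After 1 (k): row=0 col=0 char='s'
After 2 (j): row=1 col=0 char='s'
After 3 (j): row=2 col=0 char='_'
After 4 (h): row=2 col=0 char='_'
After 5 (k): row=1 col=0 char='s'
After 6 ($): row=1 col=6 char='g'
After 7 (j): row=2 col=6 char='_'
After 8 ($): row=2 col=9 char='x'

Answer:    sky six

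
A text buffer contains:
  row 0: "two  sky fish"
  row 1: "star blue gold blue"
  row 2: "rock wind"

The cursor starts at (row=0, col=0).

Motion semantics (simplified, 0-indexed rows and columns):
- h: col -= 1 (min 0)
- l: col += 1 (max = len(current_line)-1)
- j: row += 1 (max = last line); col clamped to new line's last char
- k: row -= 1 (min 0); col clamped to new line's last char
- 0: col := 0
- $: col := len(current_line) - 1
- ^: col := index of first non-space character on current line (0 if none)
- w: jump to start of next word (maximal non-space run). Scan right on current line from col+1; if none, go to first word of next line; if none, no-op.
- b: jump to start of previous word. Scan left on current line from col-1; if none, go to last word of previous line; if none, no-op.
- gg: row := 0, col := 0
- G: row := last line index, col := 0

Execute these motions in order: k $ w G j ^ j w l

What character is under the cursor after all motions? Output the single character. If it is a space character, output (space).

Answer: i

Derivation:
After 1 (k): row=0 col=0 char='t'
After 2 ($): row=0 col=12 char='h'
After 3 (w): row=1 col=0 char='s'
After 4 (G): row=2 col=0 char='r'
After 5 (j): row=2 col=0 char='r'
After 6 (^): row=2 col=0 char='r'
After 7 (j): row=2 col=0 char='r'
After 8 (w): row=2 col=5 char='w'
After 9 (l): row=2 col=6 char='i'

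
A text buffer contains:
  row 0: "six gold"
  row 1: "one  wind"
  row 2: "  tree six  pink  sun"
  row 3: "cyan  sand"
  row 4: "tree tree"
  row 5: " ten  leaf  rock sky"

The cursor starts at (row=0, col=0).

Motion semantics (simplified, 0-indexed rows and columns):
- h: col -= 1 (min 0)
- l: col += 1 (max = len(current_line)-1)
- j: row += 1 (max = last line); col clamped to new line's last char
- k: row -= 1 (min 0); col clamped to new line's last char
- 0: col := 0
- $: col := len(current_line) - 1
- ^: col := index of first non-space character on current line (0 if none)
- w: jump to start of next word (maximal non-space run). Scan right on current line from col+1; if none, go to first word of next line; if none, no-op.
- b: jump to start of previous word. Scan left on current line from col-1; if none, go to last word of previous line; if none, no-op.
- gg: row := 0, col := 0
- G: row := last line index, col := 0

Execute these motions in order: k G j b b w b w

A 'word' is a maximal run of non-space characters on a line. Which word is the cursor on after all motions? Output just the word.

Answer: tree

Derivation:
After 1 (k): row=0 col=0 char='s'
After 2 (G): row=5 col=0 char='_'
After 3 (j): row=5 col=0 char='_'
After 4 (b): row=4 col=5 char='t'
After 5 (b): row=4 col=0 char='t'
After 6 (w): row=4 col=5 char='t'
After 7 (b): row=4 col=0 char='t'
After 8 (w): row=4 col=5 char='t'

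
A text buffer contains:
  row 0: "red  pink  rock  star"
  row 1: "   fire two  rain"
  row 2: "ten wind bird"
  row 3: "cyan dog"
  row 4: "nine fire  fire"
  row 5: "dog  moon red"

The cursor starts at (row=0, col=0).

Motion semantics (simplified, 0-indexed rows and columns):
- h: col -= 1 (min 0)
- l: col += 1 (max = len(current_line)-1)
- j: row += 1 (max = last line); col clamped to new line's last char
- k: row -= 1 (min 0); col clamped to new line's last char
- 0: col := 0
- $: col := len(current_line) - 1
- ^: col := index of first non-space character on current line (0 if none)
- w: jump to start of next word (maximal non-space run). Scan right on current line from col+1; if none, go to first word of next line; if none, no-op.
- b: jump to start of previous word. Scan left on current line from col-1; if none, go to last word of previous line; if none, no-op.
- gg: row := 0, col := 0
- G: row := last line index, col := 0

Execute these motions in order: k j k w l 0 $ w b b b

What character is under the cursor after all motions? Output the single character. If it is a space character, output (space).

After 1 (k): row=0 col=0 char='r'
After 2 (j): row=1 col=0 char='_'
After 3 (k): row=0 col=0 char='r'
After 4 (w): row=0 col=5 char='p'
After 5 (l): row=0 col=6 char='i'
After 6 (0): row=0 col=0 char='r'
After 7 ($): row=0 col=20 char='r'
After 8 (w): row=1 col=3 char='f'
After 9 (b): row=0 col=17 char='s'
After 10 (b): row=0 col=11 char='r'
After 11 (b): row=0 col=5 char='p'

Answer: p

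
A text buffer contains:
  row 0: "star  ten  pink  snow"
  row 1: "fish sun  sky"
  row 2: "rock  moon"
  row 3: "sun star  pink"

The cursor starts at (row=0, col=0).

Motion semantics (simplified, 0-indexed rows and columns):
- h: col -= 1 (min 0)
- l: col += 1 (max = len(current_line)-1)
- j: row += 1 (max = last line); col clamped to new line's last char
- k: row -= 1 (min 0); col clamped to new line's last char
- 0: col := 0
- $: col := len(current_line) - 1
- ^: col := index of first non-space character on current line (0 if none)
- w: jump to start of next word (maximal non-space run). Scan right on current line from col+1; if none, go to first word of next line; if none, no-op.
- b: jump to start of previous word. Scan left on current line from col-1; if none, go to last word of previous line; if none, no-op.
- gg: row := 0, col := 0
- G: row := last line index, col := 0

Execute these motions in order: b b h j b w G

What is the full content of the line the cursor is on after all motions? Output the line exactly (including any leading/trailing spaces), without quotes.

After 1 (b): row=0 col=0 char='s'
After 2 (b): row=0 col=0 char='s'
After 3 (h): row=0 col=0 char='s'
After 4 (j): row=1 col=0 char='f'
After 5 (b): row=0 col=17 char='s'
After 6 (w): row=1 col=0 char='f'
After 7 (G): row=3 col=0 char='s'

Answer: sun star  pink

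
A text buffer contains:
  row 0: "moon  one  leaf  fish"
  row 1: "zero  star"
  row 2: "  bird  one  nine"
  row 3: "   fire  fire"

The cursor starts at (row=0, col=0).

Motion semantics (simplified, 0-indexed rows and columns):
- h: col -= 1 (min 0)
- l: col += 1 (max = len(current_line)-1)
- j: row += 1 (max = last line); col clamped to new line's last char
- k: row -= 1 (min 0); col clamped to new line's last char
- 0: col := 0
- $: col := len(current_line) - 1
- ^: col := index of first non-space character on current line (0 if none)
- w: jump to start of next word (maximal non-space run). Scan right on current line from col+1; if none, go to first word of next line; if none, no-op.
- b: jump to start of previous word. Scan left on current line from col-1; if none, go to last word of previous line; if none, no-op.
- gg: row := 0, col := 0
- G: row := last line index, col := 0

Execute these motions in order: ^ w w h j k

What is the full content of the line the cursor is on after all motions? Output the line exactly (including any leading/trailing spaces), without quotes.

After 1 (^): row=0 col=0 char='m'
After 2 (w): row=0 col=6 char='o'
After 3 (w): row=0 col=11 char='l'
After 4 (h): row=0 col=10 char='_'
After 5 (j): row=1 col=9 char='r'
After 6 (k): row=0 col=9 char='_'

Answer: moon  one  leaf  fish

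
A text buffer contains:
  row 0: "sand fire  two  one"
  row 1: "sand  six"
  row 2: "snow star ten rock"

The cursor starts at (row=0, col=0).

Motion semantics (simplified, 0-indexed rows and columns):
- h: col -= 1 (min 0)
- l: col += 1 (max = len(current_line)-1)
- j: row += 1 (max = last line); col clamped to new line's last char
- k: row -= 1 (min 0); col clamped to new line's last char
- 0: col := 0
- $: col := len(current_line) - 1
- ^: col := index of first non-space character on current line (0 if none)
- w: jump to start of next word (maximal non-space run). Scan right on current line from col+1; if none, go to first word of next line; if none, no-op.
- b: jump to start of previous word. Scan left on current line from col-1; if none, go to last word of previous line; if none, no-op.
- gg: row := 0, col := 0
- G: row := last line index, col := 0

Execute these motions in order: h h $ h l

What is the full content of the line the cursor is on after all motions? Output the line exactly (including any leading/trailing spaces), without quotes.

After 1 (h): row=0 col=0 char='s'
After 2 (h): row=0 col=0 char='s'
After 3 ($): row=0 col=18 char='e'
After 4 (h): row=0 col=17 char='n'
After 5 (l): row=0 col=18 char='e'

Answer: sand fire  two  one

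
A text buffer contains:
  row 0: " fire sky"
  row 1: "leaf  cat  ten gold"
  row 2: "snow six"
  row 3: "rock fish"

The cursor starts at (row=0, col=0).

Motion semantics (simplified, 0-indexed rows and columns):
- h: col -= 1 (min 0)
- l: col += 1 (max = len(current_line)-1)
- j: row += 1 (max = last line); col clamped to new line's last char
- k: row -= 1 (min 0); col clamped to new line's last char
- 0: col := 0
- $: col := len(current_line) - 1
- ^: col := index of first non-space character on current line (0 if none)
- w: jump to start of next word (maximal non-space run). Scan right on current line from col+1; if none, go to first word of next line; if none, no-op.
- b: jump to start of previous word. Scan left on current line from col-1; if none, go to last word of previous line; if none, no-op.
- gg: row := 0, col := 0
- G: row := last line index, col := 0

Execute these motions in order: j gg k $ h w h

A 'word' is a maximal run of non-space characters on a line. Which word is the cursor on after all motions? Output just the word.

Answer: leaf

Derivation:
After 1 (j): row=1 col=0 char='l'
After 2 (gg): row=0 col=0 char='_'
After 3 (k): row=0 col=0 char='_'
After 4 ($): row=0 col=8 char='y'
After 5 (h): row=0 col=7 char='k'
After 6 (w): row=1 col=0 char='l'
After 7 (h): row=1 col=0 char='l'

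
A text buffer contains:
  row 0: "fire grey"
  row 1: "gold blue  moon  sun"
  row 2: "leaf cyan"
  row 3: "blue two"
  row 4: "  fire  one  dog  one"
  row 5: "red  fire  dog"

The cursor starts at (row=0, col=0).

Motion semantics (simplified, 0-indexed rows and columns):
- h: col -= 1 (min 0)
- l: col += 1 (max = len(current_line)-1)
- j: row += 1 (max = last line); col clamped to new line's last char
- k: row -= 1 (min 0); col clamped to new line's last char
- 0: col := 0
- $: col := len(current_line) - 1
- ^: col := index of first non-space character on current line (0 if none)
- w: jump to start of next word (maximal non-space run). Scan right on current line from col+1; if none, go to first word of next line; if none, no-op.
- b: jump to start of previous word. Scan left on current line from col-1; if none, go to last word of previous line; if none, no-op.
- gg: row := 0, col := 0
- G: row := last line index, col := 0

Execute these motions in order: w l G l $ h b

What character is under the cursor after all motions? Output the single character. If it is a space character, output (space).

Answer: d

Derivation:
After 1 (w): row=0 col=5 char='g'
After 2 (l): row=0 col=6 char='r'
After 3 (G): row=5 col=0 char='r'
After 4 (l): row=5 col=1 char='e'
After 5 ($): row=5 col=13 char='g'
After 6 (h): row=5 col=12 char='o'
After 7 (b): row=5 col=11 char='d'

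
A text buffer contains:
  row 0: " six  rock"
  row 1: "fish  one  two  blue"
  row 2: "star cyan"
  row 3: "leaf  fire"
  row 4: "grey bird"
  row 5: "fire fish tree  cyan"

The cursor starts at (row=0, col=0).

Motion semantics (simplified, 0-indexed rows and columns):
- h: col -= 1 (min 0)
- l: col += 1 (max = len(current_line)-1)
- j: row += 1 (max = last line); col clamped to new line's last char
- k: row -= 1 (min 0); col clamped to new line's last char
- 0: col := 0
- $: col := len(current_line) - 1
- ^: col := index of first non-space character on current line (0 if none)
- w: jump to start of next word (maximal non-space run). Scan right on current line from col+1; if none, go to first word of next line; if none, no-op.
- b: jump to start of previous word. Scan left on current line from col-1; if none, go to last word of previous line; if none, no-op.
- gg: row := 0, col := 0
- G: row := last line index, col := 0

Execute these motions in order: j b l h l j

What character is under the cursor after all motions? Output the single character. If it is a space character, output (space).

After 1 (j): row=1 col=0 char='f'
After 2 (b): row=0 col=6 char='r'
After 3 (l): row=0 col=7 char='o'
After 4 (h): row=0 col=6 char='r'
After 5 (l): row=0 col=7 char='o'
After 6 (j): row=1 col=7 char='n'

Answer: n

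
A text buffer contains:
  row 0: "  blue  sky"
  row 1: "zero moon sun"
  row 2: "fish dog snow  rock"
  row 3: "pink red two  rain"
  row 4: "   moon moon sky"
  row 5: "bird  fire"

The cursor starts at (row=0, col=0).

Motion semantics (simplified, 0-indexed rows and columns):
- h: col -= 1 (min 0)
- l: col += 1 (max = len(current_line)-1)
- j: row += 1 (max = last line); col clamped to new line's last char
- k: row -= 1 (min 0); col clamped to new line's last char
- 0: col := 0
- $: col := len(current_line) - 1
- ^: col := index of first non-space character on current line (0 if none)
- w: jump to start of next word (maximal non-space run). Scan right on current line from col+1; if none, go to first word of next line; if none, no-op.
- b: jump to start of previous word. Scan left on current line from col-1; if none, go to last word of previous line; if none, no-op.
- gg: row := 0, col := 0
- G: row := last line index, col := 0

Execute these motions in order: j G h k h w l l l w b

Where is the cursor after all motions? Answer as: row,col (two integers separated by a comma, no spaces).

After 1 (j): row=1 col=0 char='z'
After 2 (G): row=5 col=0 char='b'
After 3 (h): row=5 col=0 char='b'
After 4 (k): row=4 col=0 char='_'
After 5 (h): row=4 col=0 char='_'
After 6 (w): row=4 col=3 char='m'
After 7 (l): row=4 col=4 char='o'
After 8 (l): row=4 col=5 char='o'
After 9 (l): row=4 col=6 char='n'
After 10 (w): row=4 col=8 char='m'
After 11 (b): row=4 col=3 char='m'

Answer: 4,3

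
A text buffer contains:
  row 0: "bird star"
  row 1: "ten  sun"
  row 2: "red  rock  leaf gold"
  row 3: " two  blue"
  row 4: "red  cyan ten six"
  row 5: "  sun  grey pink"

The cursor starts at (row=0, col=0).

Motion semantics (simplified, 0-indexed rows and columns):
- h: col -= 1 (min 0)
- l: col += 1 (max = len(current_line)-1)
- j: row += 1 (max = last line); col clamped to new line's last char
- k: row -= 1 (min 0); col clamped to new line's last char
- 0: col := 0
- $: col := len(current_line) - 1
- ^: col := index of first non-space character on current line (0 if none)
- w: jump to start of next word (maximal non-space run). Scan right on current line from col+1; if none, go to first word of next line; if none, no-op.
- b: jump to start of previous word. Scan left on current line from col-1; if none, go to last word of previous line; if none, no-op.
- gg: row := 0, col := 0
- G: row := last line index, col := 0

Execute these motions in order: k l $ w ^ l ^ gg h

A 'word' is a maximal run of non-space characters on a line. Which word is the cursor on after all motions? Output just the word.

After 1 (k): row=0 col=0 char='b'
After 2 (l): row=0 col=1 char='i'
After 3 ($): row=0 col=8 char='r'
After 4 (w): row=1 col=0 char='t'
After 5 (^): row=1 col=0 char='t'
After 6 (l): row=1 col=1 char='e'
After 7 (^): row=1 col=0 char='t'
After 8 (gg): row=0 col=0 char='b'
After 9 (h): row=0 col=0 char='b'

Answer: bird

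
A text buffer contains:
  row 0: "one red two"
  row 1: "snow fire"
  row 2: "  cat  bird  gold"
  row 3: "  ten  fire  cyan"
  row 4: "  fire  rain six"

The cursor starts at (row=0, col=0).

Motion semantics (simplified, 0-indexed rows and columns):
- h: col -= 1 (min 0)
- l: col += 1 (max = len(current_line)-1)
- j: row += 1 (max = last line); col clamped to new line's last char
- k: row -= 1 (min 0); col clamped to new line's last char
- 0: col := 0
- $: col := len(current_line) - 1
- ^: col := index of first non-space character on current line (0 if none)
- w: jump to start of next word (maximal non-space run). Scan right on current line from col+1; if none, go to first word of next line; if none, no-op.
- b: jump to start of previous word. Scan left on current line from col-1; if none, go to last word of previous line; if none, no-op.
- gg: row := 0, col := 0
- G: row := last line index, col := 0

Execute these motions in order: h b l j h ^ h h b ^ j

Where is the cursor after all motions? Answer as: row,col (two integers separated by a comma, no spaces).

After 1 (h): row=0 col=0 char='o'
After 2 (b): row=0 col=0 char='o'
After 3 (l): row=0 col=1 char='n'
After 4 (j): row=1 col=1 char='n'
After 5 (h): row=1 col=0 char='s'
After 6 (^): row=1 col=0 char='s'
After 7 (h): row=1 col=0 char='s'
After 8 (h): row=1 col=0 char='s'
After 9 (b): row=0 col=8 char='t'
After 10 (^): row=0 col=0 char='o'
After 11 (j): row=1 col=0 char='s'

Answer: 1,0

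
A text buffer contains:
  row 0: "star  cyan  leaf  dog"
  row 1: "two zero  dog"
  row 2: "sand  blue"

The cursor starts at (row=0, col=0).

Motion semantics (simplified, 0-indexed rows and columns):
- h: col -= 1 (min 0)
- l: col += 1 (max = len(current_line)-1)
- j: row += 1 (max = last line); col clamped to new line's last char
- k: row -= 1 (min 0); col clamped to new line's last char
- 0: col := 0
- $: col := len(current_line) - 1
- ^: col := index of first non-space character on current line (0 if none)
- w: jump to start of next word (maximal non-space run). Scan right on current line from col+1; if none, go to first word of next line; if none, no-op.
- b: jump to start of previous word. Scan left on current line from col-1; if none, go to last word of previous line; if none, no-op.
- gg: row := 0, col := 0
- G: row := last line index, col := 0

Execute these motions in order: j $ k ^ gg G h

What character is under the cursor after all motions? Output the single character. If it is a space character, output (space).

Answer: s

Derivation:
After 1 (j): row=1 col=0 char='t'
After 2 ($): row=1 col=12 char='g'
After 3 (k): row=0 col=12 char='l'
After 4 (^): row=0 col=0 char='s'
After 5 (gg): row=0 col=0 char='s'
After 6 (G): row=2 col=0 char='s'
After 7 (h): row=2 col=0 char='s'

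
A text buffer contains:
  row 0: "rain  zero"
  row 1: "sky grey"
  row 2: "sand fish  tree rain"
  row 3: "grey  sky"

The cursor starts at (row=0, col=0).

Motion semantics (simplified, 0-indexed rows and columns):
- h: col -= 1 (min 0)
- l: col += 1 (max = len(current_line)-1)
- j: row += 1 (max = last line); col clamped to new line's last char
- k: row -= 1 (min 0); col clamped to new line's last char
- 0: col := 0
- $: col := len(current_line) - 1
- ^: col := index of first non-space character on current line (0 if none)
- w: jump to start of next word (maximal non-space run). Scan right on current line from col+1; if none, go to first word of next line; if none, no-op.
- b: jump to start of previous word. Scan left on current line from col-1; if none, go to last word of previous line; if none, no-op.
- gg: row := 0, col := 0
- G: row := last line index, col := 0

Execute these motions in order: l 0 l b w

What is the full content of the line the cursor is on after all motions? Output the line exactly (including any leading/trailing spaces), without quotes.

After 1 (l): row=0 col=1 char='a'
After 2 (0): row=0 col=0 char='r'
After 3 (l): row=0 col=1 char='a'
After 4 (b): row=0 col=0 char='r'
After 5 (w): row=0 col=6 char='z'

Answer: rain  zero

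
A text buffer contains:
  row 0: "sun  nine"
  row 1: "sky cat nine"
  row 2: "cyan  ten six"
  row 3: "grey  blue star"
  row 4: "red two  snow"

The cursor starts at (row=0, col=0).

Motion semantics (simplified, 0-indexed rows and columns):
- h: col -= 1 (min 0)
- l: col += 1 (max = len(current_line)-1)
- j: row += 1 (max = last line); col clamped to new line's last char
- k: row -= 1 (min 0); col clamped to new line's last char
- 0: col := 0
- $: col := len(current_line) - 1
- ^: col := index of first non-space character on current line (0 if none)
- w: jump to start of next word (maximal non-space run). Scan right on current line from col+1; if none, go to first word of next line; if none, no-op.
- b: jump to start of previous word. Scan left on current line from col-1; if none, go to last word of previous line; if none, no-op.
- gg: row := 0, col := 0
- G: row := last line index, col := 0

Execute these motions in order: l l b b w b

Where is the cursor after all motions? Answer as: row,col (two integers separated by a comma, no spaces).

After 1 (l): row=0 col=1 char='u'
After 2 (l): row=0 col=2 char='n'
After 3 (b): row=0 col=0 char='s'
After 4 (b): row=0 col=0 char='s'
After 5 (w): row=0 col=5 char='n'
After 6 (b): row=0 col=0 char='s'

Answer: 0,0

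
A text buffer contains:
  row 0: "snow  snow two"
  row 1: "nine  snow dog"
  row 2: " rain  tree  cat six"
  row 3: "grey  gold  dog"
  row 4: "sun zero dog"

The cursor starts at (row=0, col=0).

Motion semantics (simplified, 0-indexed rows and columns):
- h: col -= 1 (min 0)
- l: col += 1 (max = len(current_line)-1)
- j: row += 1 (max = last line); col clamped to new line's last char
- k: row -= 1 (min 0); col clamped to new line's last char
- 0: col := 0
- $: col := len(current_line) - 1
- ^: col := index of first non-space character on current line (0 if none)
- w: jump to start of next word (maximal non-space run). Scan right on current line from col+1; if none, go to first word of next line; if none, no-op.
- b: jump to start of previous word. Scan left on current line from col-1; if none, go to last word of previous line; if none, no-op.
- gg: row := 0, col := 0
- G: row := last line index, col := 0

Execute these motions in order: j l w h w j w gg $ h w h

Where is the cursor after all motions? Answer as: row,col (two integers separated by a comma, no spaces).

Answer: 1,0

Derivation:
After 1 (j): row=1 col=0 char='n'
After 2 (l): row=1 col=1 char='i'
After 3 (w): row=1 col=6 char='s'
After 4 (h): row=1 col=5 char='_'
After 5 (w): row=1 col=6 char='s'
After 6 (j): row=2 col=6 char='_'
After 7 (w): row=2 col=7 char='t'
After 8 (gg): row=0 col=0 char='s'
After 9 ($): row=0 col=13 char='o'
After 10 (h): row=0 col=12 char='w'
After 11 (w): row=1 col=0 char='n'
After 12 (h): row=1 col=0 char='n'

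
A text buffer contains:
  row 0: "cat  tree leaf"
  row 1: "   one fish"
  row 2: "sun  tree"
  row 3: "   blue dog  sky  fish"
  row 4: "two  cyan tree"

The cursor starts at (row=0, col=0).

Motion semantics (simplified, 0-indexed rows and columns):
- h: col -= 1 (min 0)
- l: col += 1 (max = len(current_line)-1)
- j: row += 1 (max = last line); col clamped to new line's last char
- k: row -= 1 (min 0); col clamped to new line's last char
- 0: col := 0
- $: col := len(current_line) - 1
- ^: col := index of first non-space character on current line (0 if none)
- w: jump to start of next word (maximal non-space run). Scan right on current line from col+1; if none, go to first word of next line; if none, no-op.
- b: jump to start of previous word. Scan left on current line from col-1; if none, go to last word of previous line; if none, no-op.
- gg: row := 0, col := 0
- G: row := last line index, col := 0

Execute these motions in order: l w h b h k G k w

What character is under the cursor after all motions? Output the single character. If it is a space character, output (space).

After 1 (l): row=0 col=1 char='a'
After 2 (w): row=0 col=5 char='t'
After 3 (h): row=0 col=4 char='_'
After 4 (b): row=0 col=0 char='c'
After 5 (h): row=0 col=0 char='c'
After 6 (k): row=0 col=0 char='c'
After 7 (G): row=4 col=0 char='t'
After 8 (k): row=3 col=0 char='_'
After 9 (w): row=3 col=3 char='b'

Answer: b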